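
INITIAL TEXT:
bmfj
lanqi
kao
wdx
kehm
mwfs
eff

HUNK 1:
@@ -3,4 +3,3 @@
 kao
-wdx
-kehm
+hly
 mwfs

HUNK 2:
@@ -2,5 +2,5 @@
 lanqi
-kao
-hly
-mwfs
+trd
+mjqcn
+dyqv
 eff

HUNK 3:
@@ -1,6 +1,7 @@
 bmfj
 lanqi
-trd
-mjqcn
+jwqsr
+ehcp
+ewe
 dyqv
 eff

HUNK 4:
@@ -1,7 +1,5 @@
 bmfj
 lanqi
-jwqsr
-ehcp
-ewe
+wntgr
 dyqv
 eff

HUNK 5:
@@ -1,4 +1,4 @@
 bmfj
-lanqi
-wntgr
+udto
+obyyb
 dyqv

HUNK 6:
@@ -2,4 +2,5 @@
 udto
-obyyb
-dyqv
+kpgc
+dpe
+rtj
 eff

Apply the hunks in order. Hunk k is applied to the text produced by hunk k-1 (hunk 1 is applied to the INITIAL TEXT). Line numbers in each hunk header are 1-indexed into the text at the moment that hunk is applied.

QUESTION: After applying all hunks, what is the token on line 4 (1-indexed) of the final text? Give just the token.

Hunk 1: at line 3 remove [wdx,kehm] add [hly] -> 6 lines: bmfj lanqi kao hly mwfs eff
Hunk 2: at line 2 remove [kao,hly,mwfs] add [trd,mjqcn,dyqv] -> 6 lines: bmfj lanqi trd mjqcn dyqv eff
Hunk 3: at line 1 remove [trd,mjqcn] add [jwqsr,ehcp,ewe] -> 7 lines: bmfj lanqi jwqsr ehcp ewe dyqv eff
Hunk 4: at line 1 remove [jwqsr,ehcp,ewe] add [wntgr] -> 5 lines: bmfj lanqi wntgr dyqv eff
Hunk 5: at line 1 remove [lanqi,wntgr] add [udto,obyyb] -> 5 lines: bmfj udto obyyb dyqv eff
Hunk 6: at line 2 remove [obyyb,dyqv] add [kpgc,dpe,rtj] -> 6 lines: bmfj udto kpgc dpe rtj eff
Final line 4: dpe

Answer: dpe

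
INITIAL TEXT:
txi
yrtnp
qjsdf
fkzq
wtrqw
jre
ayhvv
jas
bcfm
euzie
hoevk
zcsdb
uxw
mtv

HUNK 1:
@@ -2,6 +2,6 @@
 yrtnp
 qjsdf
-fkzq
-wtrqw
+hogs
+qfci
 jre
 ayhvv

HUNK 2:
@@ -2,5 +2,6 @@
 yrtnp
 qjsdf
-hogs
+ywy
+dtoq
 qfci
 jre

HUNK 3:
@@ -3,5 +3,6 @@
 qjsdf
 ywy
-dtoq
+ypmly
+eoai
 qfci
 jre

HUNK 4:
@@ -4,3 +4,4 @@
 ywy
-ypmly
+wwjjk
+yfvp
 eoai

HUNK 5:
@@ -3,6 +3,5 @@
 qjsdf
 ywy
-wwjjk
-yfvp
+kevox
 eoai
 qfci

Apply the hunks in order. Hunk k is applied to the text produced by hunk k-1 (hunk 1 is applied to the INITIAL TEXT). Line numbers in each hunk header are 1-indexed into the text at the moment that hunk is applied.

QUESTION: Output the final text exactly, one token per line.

Answer: txi
yrtnp
qjsdf
ywy
kevox
eoai
qfci
jre
ayhvv
jas
bcfm
euzie
hoevk
zcsdb
uxw
mtv

Derivation:
Hunk 1: at line 2 remove [fkzq,wtrqw] add [hogs,qfci] -> 14 lines: txi yrtnp qjsdf hogs qfci jre ayhvv jas bcfm euzie hoevk zcsdb uxw mtv
Hunk 2: at line 2 remove [hogs] add [ywy,dtoq] -> 15 lines: txi yrtnp qjsdf ywy dtoq qfci jre ayhvv jas bcfm euzie hoevk zcsdb uxw mtv
Hunk 3: at line 3 remove [dtoq] add [ypmly,eoai] -> 16 lines: txi yrtnp qjsdf ywy ypmly eoai qfci jre ayhvv jas bcfm euzie hoevk zcsdb uxw mtv
Hunk 4: at line 4 remove [ypmly] add [wwjjk,yfvp] -> 17 lines: txi yrtnp qjsdf ywy wwjjk yfvp eoai qfci jre ayhvv jas bcfm euzie hoevk zcsdb uxw mtv
Hunk 5: at line 3 remove [wwjjk,yfvp] add [kevox] -> 16 lines: txi yrtnp qjsdf ywy kevox eoai qfci jre ayhvv jas bcfm euzie hoevk zcsdb uxw mtv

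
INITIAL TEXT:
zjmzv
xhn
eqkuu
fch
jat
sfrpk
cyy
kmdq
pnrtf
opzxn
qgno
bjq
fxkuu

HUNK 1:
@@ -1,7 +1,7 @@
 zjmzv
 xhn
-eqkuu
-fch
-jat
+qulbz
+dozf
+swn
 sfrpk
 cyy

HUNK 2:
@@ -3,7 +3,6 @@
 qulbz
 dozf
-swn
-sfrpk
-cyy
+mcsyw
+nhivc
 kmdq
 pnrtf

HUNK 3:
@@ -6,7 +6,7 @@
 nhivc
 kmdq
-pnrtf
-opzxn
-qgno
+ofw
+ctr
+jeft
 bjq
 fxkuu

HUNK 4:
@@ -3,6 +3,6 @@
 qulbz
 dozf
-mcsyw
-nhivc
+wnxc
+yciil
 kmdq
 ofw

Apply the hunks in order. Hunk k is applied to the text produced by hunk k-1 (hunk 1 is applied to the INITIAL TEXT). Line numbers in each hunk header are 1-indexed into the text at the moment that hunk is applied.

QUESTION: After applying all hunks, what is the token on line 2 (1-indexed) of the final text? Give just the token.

Answer: xhn

Derivation:
Hunk 1: at line 1 remove [eqkuu,fch,jat] add [qulbz,dozf,swn] -> 13 lines: zjmzv xhn qulbz dozf swn sfrpk cyy kmdq pnrtf opzxn qgno bjq fxkuu
Hunk 2: at line 3 remove [swn,sfrpk,cyy] add [mcsyw,nhivc] -> 12 lines: zjmzv xhn qulbz dozf mcsyw nhivc kmdq pnrtf opzxn qgno bjq fxkuu
Hunk 3: at line 6 remove [pnrtf,opzxn,qgno] add [ofw,ctr,jeft] -> 12 lines: zjmzv xhn qulbz dozf mcsyw nhivc kmdq ofw ctr jeft bjq fxkuu
Hunk 4: at line 3 remove [mcsyw,nhivc] add [wnxc,yciil] -> 12 lines: zjmzv xhn qulbz dozf wnxc yciil kmdq ofw ctr jeft bjq fxkuu
Final line 2: xhn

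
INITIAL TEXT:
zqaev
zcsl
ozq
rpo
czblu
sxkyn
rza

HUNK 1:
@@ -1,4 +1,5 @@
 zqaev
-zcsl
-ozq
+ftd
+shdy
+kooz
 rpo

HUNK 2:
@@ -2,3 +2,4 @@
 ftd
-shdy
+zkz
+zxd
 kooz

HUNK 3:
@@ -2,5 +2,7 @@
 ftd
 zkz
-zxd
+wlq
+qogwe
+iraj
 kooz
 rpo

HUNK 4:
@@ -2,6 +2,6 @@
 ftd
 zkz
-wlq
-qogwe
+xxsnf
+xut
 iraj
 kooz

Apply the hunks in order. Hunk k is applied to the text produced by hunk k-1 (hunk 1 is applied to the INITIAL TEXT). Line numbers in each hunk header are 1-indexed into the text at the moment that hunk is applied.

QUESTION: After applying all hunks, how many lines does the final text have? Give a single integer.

Answer: 11

Derivation:
Hunk 1: at line 1 remove [zcsl,ozq] add [ftd,shdy,kooz] -> 8 lines: zqaev ftd shdy kooz rpo czblu sxkyn rza
Hunk 2: at line 2 remove [shdy] add [zkz,zxd] -> 9 lines: zqaev ftd zkz zxd kooz rpo czblu sxkyn rza
Hunk 3: at line 2 remove [zxd] add [wlq,qogwe,iraj] -> 11 lines: zqaev ftd zkz wlq qogwe iraj kooz rpo czblu sxkyn rza
Hunk 4: at line 2 remove [wlq,qogwe] add [xxsnf,xut] -> 11 lines: zqaev ftd zkz xxsnf xut iraj kooz rpo czblu sxkyn rza
Final line count: 11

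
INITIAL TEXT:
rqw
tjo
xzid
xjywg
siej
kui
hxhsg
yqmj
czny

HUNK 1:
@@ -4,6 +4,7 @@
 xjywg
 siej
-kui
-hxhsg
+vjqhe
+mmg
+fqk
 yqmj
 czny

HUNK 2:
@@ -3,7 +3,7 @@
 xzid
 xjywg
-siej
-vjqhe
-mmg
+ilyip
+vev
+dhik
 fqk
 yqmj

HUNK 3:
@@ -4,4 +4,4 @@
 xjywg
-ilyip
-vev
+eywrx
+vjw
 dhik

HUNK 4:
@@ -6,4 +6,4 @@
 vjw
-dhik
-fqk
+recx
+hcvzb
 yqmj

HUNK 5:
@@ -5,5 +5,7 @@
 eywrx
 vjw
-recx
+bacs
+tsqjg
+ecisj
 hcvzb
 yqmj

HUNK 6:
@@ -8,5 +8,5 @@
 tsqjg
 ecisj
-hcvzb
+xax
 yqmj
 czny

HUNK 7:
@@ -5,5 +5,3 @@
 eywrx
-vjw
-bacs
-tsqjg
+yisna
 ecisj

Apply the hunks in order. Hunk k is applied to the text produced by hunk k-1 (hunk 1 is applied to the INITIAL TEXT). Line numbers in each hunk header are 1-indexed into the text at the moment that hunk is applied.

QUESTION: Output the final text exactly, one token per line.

Answer: rqw
tjo
xzid
xjywg
eywrx
yisna
ecisj
xax
yqmj
czny

Derivation:
Hunk 1: at line 4 remove [kui,hxhsg] add [vjqhe,mmg,fqk] -> 10 lines: rqw tjo xzid xjywg siej vjqhe mmg fqk yqmj czny
Hunk 2: at line 3 remove [siej,vjqhe,mmg] add [ilyip,vev,dhik] -> 10 lines: rqw tjo xzid xjywg ilyip vev dhik fqk yqmj czny
Hunk 3: at line 4 remove [ilyip,vev] add [eywrx,vjw] -> 10 lines: rqw tjo xzid xjywg eywrx vjw dhik fqk yqmj czny
Hunk 4: at line 6 remove [dhik,fqk] add [recx,hcvzb] -> 10 lines: rqw tjo xzid xjywg eywrx vjw recx hcvzb yqmj czny
Hunk 5: at line 5 remove [recx] add [bacs,tsqjg,ecisj] -> 12 lines: rqw tjo xzid xjywg eywrx vjw bacs tsqjg ecisj hcvzb yqmj czny
Hunk 6: at line 8 remove [hcvzb] add [xax] -> 12 lines: rqw tjo xzid xjywg eywrx vjw bacs tsqjg ecisj xax yqmj czny
Hunk 7: at line 5 remove [vjw,bacs,tsqjg] add [yisna] -> 10 lines: rqw tjo xzid xjywg eywrx yisna ecisj xax yqmj czny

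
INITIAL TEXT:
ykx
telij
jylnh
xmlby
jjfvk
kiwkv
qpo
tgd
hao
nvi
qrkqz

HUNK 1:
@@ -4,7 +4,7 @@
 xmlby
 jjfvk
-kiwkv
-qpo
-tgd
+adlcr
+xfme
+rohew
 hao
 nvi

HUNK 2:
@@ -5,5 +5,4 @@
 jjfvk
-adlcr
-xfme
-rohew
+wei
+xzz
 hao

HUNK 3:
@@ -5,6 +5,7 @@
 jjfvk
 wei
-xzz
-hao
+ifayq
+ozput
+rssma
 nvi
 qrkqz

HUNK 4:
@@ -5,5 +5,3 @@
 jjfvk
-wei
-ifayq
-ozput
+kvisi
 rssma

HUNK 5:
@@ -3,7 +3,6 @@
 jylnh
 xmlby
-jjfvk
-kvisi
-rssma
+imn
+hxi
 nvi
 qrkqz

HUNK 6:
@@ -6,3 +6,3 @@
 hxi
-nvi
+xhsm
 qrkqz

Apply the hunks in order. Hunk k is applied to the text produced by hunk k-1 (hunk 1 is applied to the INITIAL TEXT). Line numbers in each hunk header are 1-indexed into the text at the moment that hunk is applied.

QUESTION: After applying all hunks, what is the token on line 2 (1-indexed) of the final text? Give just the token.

Answer: telij

Derivation:
Hunk 1: at line 4 remove [kiwkv,qpo,tgd] add [adlcr,xfme,rohew] -> 11 lines: ykx telij jylnh xmlby jjfvk adlcr xfme rohew hao nvi qrkqz
Hunk 2: at line 5 remove [adlcr,xfme,rohew] add [wei,xzz] -> 10 lines: ykx telij jylnh xmlby jjfvk wei xzz hao nvi qrkqz
Hunk 3: at line 5 remove [xzz,hao] add [ifayq,ozput,rssma] -> 11 lines: ykx telij jylnh xmlby jjfvk wei ifayq ozput rssma nvi qrkqz
Hunk 4: at line 5 remove [wei,ifayq,ozput] add [kvisi] -> 9 lines: ykx telij jylnh xmlby jjfvk kvisi rssma nvi qrkqz
Hunk 5: at line 3 remove [jjfvk,kvisi,rssma] add [imn,hxi] -> 8 lines: ykx telij jylnh xmlby imn hxi nvi qrkqz
Hunk 6: at line 6 remove [nvi] add [xhsm] -> 8 lines: ykx telij jylnh xmlby imn hxi xhsm qrkqz
Final line 2: telij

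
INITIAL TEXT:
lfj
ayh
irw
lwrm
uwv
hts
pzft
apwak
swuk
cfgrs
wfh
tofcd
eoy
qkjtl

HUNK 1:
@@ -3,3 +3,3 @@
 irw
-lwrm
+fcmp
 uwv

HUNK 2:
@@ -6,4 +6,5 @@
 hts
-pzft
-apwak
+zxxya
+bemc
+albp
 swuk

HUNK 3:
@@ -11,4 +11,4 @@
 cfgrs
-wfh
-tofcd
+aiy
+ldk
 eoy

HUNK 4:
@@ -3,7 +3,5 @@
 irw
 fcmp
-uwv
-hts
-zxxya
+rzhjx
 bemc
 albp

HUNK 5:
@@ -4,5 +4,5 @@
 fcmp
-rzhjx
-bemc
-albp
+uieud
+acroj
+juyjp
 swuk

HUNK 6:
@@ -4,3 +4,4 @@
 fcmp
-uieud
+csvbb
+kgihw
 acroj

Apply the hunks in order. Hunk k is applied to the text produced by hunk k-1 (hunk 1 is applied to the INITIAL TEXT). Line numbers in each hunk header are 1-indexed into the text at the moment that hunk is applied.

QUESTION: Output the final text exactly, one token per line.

Answer: lfj
ayh
irw
fcmp
csvbb
kgihw
acroj
juyjp
swuk
cfgrs
aiy
ldk
eoy
qkjtl

Derivation:
Hunk 1: at line 3 remove [lwrm] add [fcmp] -> 14 lines: lfj ayh irw fcmp uwv hts pzft apwak swuk cfgrs wfh tofcd eoy qkjtl
Hunk 2: at line 6 remove [pzft,apwak] add [zxxya,bemc,albp] -> 15 lines: lfj ayh irw fcmp uwv hts zxxya bemc albp swuk cfgrs wfh tofcd eoy qkjtl
Hunk 3: at line 11 remove [wfh,tofcd] add [aiy,ldk] -> 15 lines: lfj ayh irw fcmp uwv hts zxxya bemc albp swuk cfgrs aiy ldk eoy qkjtl
Hunk 4: at line 3 remove [uwv,hts,zxxya] add [rzhjx] -> 13 lines: lfj ayh irw fcmp rzhjx bemc albp swuk cfgrs aiy ldk eoy qkjtl
Hunk 5: at line 4 remove [rzhjx,bemc,albp] add [uieud,acroj,juyjp] -> 13 lines: lfj ayh irw fcmp uieud acroj juyjp swuk cfgrs aiy ldk eoy qkjtl
Hunk 6: at line 4 remove [uieud] add [csvbb,kgihw] -> 14 lines: lfj ayh irw fcmp csvbb kgihw acroj juyjp swuk cfgrs aiy ldk eoy qkjtl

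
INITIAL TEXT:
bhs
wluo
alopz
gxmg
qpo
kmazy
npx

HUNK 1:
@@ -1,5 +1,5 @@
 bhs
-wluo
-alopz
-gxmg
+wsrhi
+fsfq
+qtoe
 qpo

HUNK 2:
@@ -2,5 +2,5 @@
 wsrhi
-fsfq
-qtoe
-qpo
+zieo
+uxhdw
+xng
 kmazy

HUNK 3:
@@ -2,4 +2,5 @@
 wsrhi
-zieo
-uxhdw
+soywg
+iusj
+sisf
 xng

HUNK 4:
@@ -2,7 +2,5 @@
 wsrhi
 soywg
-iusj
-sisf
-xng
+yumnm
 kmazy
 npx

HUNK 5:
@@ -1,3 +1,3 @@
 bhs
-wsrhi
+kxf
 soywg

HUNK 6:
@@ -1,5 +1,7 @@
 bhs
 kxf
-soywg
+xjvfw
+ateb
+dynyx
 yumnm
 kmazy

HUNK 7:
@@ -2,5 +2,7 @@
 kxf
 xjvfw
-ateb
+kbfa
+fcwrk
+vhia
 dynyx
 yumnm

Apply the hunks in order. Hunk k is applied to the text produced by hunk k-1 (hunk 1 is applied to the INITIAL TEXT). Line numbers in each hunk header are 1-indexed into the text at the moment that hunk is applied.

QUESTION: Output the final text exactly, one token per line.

Hunk 1: at line 1 remove [wluo,alopz,gxmg] add [wsrhi,fsfq,qtoe] -> 7 lines: bhs wsrhi fsfq qtoe qpo kmazy npx
Hunk 2: at line 2 remove [fsfq,qtoe,qpo] add [zieo,uxhdw,xng] -> 7 lines: bhs wsrhi zieo uxhdw xng kmazy npx
Hunk 3: at line 2 remove [zieo,uxhdw] add [soywg,iusj,sisf] -> 8 lines: bhs wsrhi soywg iusj sisf xng kmazy npx
Hunk 4: at line 2 remove [iusj,sisf,xng] add [yumnm] -> 6 lines: bhs wsrhi soywg yumnm kmazy npx
Hunk 5: at line 1 remove [wsrhi] add [kxf] -> 6 lines: bhs kxf soywg yumnm kmazy npx
Hunk 6: at line 1 remove [soywg] add [xjvfw,ateb,dynyx] -> 8 lines: bhs kxf xjvfw ateb dynyx yumnm kmazy npx
Hunk 7: at line 2 remove [ateb] add [kbfa,fcwrk,vhia] -> 10 lines: bhs kxf xjvfw kbfa fcwrk vhia dynyx yumnm kmazy npx

Answer: bhs
kxf
xjvfw
kbfa
fcwrk
vhia
dynyx
yumnm
kmazy
npx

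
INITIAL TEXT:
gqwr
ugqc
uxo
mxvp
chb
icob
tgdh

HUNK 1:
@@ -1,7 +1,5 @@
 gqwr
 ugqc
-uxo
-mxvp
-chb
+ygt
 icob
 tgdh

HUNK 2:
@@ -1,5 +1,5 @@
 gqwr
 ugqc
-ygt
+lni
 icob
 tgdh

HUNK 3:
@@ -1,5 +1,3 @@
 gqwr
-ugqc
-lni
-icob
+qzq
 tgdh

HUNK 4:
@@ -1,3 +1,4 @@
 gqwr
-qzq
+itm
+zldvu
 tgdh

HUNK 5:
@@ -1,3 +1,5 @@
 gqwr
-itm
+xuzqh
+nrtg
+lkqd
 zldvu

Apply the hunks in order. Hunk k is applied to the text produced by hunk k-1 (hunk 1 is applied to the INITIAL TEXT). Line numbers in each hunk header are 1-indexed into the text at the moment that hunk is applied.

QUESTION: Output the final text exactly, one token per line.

Answer: gqwr
xuzqh
nrtg
lkqd
zldvu
tgdh

Derivation:
Hunk 1: at line 1 remove [uxo,mxvp,chb] add [ygt] -> 5 lines: gqwr ugqc ygt icob tgdh
Hunk 2: at line 1 remove [ygt] add [lni] -> 5 lines: gqwr ugqc lni icob tgdh
Hunk 3: at line 1 remove [ugqc,lni,icob] add [qzq] -> 3 lines: gqwr qzq tgdh
Hunk 4: at line 1 remove [qzq] add [itm,zldvu] -> 4 lines: gqwr itm zldvu tgdh
Hunk 5: at line 1 remove [itm] add [xuzqh,nrtg,lkqd] -> 6 lines: gqwr xuzqh nrtg lkqd zldvu tgdh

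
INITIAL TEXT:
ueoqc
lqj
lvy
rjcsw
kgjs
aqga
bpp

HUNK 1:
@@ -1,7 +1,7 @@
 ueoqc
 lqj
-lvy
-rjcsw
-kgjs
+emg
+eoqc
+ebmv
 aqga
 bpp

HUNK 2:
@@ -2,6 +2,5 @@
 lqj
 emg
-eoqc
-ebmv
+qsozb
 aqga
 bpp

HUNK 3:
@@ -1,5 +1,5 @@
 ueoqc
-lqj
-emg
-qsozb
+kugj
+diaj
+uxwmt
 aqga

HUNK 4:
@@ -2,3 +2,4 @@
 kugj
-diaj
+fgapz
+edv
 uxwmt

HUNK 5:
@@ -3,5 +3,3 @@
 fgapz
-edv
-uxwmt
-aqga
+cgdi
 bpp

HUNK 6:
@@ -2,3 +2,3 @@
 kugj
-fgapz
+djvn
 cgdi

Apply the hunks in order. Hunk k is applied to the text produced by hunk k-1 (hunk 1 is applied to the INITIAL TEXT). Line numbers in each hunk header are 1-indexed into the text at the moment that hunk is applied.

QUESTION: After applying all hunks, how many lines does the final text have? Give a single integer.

Answer: 5

Derivation:
Hunk 1: at line 1 remove [lvy,rjcsw,kgjs] add [emg,eoqc,ebmv] -> 7 lines: ueoqc lqj emg eoqc ebmv aqga bpp
Hunk 2: at line 2 remove [eoqc,ebmv] add [qsozb] -> 6 lines: ueoqc lqj emg qsozb aqga bpp
Hunk 3: at line 1 remove [lqj,emg,qsozb] add [kugj,diaj,uxwmt] -> 6 lines: ueoqc kugj diaj uxwmt aqga bpp
Hunk 4: at line 2 remove [diaj] add [fgapz,edv] -> 7 lines: ueoqc kugj fgapz edv uxwmt aqga bpp
Hunk 5: at line 3 remove [edv,uxwmt,aqga] add [cgdi] -> 5 lines: ueoqc kugj fgapz cgdi bpp
Hunk 6: at line 2 remove [fgapz] add [djvn] -> 5 lines: ueoqc kugj djvn cgdi bpp
Final line count: 5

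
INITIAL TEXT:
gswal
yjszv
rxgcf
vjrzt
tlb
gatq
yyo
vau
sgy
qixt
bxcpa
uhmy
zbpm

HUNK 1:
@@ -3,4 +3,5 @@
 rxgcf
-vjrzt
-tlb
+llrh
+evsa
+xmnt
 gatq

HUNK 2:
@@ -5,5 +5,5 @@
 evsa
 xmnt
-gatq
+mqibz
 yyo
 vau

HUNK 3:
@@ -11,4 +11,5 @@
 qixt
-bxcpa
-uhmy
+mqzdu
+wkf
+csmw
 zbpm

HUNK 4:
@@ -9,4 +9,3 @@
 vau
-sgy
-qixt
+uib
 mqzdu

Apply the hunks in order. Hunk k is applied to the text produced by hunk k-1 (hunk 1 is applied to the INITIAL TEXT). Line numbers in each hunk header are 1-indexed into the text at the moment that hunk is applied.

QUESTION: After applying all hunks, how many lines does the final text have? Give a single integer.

Answer: 14

Derivation:
Hunk 1: at line 3 remove [vjrzt,tlb] add [llrh,evsa,xmnt] -> 14 lines: gswal yjszv rxgcf llrh evsa xmnt gatq yyo vau sgy qixt bxcpa uhmy zbpm
Hunk 2: at line 5 remove [gatq] add [mqibz] -> 14 lines: gswal yjszv rxgcf llrh evsa xmnt mqibz yyo vau sgy qixt bxcpa uhmy zbpm
Hunk 3: at line 11 remove [bxcpa,uhmy] add [mqzdu,wkf,csmw] -> 15 lines: gswal yjszv rxgcf llrh evsa xmnt mqibz yyo vau sgy qixt mqzdu wkf csmw zbpm
Hunk 4: at line 9 remove [sgy,qixt] add [uib] -> 14 lines: gswal yjszv rxgcf llrh evsa xmnt mqibz yyo vau uib mqzdu wkf csmw zbpm
Final line count: 14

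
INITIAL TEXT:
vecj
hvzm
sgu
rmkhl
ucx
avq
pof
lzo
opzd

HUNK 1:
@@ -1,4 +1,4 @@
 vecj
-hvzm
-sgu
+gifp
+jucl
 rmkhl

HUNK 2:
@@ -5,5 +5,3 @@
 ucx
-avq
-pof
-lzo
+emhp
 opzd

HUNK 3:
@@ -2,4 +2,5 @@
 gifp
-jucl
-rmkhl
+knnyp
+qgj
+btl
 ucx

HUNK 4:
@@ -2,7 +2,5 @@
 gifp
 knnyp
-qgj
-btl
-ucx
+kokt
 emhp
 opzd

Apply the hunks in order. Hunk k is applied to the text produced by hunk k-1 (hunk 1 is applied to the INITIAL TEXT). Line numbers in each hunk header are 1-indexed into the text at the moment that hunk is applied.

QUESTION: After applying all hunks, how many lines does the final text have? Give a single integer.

Answer: 6

Derivation:
Hunk 1: at line 1 remove [hvzm,sgu] add [gifp,jucl] -> 9 lines: vecj gifp jucl rmkhl ucx avq pof lzo opzd
Hunk 2: at line 5 remove [avq,pof,lzo] add [emhp] -> 7 lines: vecj gifp jucl rmkhl ucx emhp opzd
Hunk 3: at line 2 remove [jucl,rmkhl] add [knnyp,qgj,btl] -> 8 lines: vecj gifp knnyp qgj btl ucx emhp opzd
Hunk 4: at line 2 remove [qgj,btl,ucx] add [kokt] -> 6 lines: vecj gifp knnyp kokt emhp opzd
Final line count: 6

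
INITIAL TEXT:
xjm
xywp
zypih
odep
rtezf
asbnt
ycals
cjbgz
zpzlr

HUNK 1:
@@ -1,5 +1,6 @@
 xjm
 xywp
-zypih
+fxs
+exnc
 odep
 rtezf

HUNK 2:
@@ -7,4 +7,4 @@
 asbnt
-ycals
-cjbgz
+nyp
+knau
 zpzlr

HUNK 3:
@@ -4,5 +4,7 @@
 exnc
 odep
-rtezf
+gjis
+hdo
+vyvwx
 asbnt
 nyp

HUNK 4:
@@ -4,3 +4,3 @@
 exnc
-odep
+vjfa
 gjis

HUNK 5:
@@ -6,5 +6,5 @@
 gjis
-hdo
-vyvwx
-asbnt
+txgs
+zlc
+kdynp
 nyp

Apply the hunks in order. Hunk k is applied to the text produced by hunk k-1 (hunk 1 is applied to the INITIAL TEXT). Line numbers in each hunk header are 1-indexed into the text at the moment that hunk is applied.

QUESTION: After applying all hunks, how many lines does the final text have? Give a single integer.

Hunk 1: at line 1 remove [zypih] add [fxs,exnc] -> 10 lines: xjm xywp fxs exnc odep rtezf asbnt ycals cjbgz zpzlr
Hunk 2: at line 7 remove [ycals,cjbgz] add [nyp,knau] -> 10 lines: xjm xywp fxs exnc odep rtezf asbnt nyp knau zpzlr
Hunk 3: at line 4 remove [rtezf] add [gjis,hdo,vyvwx] -> 12 lines: xjm xywp fxs exnc odep gjis hdo vyvwx asbnt nyp knau zpzlr
Hunk 4: at line 4 remove [odep] add [vjfa] -> 12 lines: xjm xywp fxs exnc vjfa gjis hdo vyvwx asbnt nyp knau zpzlr
Hunk 5: at line 6 remove [hdo,vyvwx,asbnt] add [txgs,zlc,kdynp] -> 12 lines: xjm xywp fxs exnc vjfa gjis txgs zlc kdynp nyp knau zpzlr
Final line count: 12

Answer: 12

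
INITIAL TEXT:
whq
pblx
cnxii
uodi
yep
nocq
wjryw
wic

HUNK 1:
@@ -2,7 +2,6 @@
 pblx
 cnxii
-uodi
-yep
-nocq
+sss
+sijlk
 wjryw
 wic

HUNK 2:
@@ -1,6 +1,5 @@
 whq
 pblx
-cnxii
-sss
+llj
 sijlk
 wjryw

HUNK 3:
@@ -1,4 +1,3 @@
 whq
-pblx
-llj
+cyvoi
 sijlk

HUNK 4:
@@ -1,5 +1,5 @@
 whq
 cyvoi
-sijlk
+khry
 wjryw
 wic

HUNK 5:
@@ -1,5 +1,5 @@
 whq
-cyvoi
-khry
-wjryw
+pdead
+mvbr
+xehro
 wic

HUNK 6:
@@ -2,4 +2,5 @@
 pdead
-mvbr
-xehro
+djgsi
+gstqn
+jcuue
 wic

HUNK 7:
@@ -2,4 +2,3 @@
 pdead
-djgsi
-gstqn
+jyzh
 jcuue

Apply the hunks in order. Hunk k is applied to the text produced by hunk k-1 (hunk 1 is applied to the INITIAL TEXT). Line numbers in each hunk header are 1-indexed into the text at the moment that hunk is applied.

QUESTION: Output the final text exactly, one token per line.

Hunk 1: at line 2 remove [uodi,yep,nocq] add [sss,sijlk] -> 7 lines: whq pblx cnxii sss sijlk wjryw wic
Hunk 2: at line 1 remove [cnxii,sss] add [llj] -> 6 lines: whq pblx llj sijlk wjryw wic
Hunk 3: at line 1 remove [pblx,llj] add [cyvoi] -> 5 lines: whq cyvoi sijlk wjryw wic
Hunk 4: at line 1 remove [sijlk] add [khry] -> 5 lines: whq cyvoi khry wjryw wic
Hunk 5: at line 1 remove [cyvoi,khry,wjryw] add [pdead,mvbr,xehro] -> 5 lines: whq pdead mvbr xehro wic
Hunk 6: at line 2 remove [mvbr,xehro] add [djgsi,gstqn,jcuue] -> 6 lines: whq pdead djgsi gstqn jcuue wic
Hunk 7: at line 2 remove [djgsi,gstqn] add [jyzh] -> 5 lines: whq pdead jyzh jcuue wic

Answer: whq
pdead
jyzh
jcuue
wic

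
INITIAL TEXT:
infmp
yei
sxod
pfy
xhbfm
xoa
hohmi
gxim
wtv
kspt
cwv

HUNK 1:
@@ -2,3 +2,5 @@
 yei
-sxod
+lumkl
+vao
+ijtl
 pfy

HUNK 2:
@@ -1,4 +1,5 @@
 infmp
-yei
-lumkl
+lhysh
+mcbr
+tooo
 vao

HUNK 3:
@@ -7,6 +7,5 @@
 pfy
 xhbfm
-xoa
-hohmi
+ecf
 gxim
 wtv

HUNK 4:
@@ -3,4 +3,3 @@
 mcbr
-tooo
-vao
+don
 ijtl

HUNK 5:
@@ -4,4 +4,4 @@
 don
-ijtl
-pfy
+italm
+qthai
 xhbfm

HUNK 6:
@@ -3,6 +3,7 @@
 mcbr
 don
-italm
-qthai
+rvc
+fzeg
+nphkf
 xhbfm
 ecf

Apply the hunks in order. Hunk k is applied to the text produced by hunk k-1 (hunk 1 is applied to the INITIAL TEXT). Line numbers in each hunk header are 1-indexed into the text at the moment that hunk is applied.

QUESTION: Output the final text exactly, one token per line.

Hunk 1: at line 2 remove [sxod] add [lumkl,vao,ijtl] -> 13 lines: infmp yei lumkl vao ijtl pfy xhbfm xoa hohmi gxim wtv kspt cwv
Hunk 2: at line 1 remove [yei,lumkl] add [lhysh,mcbr,tooo] -> 14 lines: infmp lhysh mcbr tooo vao ijtl pfy xhbfm xoa hohmi gxim wtv kspt cwv
Hunk 3: at line 7 remove [xoa,hohmi] add [ecf] -> 13 lines: infmp lhysh mcbr tooo vao ijtl pfy xhbfm ecf gxim wtv kspt cwv
Hunk 4: at line 3 remove [tooo,vao] add [don] -> 12 lines: infmp lhysh mcbr don ijtl pfy xhbfm ecf gxim wtv kspt cwv
Hunk 5: at line 4 remove [ijtl,pfy] add [italm,qthai] -> 12 lines: infmp lhysh mcbr don italm qthai xhbfm ecf gxim wtv kspt cwv
Hunk 6: at line 3 remove [italm,qthai] add [rvc,fzeg,nphkf] -> 13 lines: infmp lhysh mcbr don rvc fzeg nphkf xhbfm ecf gxim wtv kspt cwv

Answer: infmp
lhysh
mcbr
don
rvc
fzeg
nphkf
xhbfm
ecf
gxim
wtv
kspt
cwv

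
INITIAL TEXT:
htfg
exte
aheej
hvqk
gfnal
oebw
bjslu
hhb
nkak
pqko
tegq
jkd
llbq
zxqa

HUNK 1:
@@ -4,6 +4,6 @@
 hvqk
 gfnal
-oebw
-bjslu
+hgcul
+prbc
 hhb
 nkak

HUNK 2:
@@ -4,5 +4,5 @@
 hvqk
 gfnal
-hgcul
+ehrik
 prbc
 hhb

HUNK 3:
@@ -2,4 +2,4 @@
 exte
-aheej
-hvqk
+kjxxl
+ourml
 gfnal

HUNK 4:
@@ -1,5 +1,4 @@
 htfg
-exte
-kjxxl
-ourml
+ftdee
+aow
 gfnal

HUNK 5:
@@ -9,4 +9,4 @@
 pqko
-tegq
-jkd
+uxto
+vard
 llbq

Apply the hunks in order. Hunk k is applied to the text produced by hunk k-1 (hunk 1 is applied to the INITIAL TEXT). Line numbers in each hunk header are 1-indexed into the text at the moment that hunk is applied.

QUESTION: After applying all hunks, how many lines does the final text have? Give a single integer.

Hunk 1: at line 4 remove [oebw,bjslu] add [hgcul,prbc] -> 14 lines: htfg exte aheej hvqk gfnal hgcul prbc hhb nkak pqko tegq jkd llbq zxqa
Hunk 2: at line 4 remove [hgcul] add [ehrik] -> 14 lines: htfg exte aheej hvqk gfnal ehrik prbc hhb nkak pqko tegq jkd llbq zxqa
Hunk 3: at line 2 remove [aheej,hvqk] add [kjxxl,ourml] -> 14 lines: htfg exte kjxxl ourml gfnal ehrik prbc hhb nkak pqko tegq jkd llbq zxqa
Hunk 4: at line 1 remove [exte,kjxxl,ourml] add [ftdee,aow] -> 13 lines: htfg ftdee aow gfnal ehrik prbc hhb nkak pqko tegq jkd llbq zxqa
Hunk 5: at line 9 remove [tegq,jkd] add [uxto,vard] -> 13 lines: htfg ftdee aow gfnal ehrik prbc hhb nkak pqko uxto vard llbq zxqa
Final line count: 13

Answer: 13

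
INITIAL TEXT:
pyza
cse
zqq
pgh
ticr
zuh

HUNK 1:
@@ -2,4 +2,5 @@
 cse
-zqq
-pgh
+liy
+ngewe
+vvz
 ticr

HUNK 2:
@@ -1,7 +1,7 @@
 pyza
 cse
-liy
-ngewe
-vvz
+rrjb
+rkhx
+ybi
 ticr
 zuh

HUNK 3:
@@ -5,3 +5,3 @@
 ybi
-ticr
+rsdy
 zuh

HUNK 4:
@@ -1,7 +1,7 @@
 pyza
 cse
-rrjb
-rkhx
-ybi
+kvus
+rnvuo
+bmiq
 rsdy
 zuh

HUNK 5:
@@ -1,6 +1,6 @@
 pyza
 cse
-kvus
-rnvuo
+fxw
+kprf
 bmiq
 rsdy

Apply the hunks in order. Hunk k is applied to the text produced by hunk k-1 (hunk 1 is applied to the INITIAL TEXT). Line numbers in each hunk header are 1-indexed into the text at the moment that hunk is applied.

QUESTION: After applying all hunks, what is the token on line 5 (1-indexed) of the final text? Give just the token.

Hunk 1: at line 2 remove [zqq,pgh] add [liy,ngewe,vvz] -> 7 lines: pyza cse liy ngewe vvz ticr zuh
Hunk 2: at line 1 remove [liy,ngewe,vvz] add [rrjb,rkhx,ybi] -> 7 lines: pyza cse rrjb rkhx ybi ticr zuh
Hunk 3: at line 5 remove [ticr] add [rsdy] -> 7 lines: pyza cse rrjb rkhx ybi rsdy zuh
Hunk 4: at line 1 remove [rrjb,rkhx,ybi] add [kvus,rnvuo,bmiq] -> 7 lines: pyza cse kvus rnvuo bmiq rsdy zuh
Hunk 5: at line 1 remove [kvus,rnvuo] add [fxw,kprf] -> 7 lines: pyza cse fxw kprf bmiq rsdy zuh
Final line 5: bmiq

Answer: bmiq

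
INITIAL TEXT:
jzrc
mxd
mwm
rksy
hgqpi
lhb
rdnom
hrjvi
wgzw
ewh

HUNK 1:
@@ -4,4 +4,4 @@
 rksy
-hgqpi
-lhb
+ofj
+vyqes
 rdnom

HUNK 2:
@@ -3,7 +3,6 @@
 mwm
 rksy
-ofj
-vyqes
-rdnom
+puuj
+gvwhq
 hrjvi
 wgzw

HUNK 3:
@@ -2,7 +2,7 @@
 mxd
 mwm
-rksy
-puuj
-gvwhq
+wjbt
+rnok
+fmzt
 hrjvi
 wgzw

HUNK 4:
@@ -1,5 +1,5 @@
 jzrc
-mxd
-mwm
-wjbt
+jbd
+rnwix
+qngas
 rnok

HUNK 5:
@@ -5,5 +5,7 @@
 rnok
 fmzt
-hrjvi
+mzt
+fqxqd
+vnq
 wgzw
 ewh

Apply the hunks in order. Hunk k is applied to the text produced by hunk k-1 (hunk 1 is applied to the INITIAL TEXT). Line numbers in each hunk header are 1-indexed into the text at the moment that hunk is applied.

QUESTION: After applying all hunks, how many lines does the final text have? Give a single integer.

Hunk 1: at line 4 remove [hgqpi,lhb] add [ofj,vyqes] -> 10 lines: jzrc mxd mwm rksy ofj vyqes rdnom hrjvi wgzw ewh
Hunk 2: at line 3 remove [ofj,vyqes,rdnom] add [puuj,gvwhq] -> 9 lines: jzrc mxd mwm rksy puuj gvwhq hrjvi wgzw ewh
Hunk 3: at line 2 remove [rksy,puuj,gvwhq] add [wjbt,rnok,fmzt] -> 9 lines: jzrc mxd mwm wjbt rnok fmzt hrjvi wgzw ewh
Hunk 4: at line 1 remove [mxd,mwm,wjbt] add [jbd,rnwix,qngas] -> 9 lines: jzrc jbd rnwix qngas rnok fmzt hrjvi wgzw ewh
Hunk 5: at line 5 remove [hrjvi] add [mzt,fqxqd,vnq] -> 11 lines: jzrc jbd rnwix qngas rnok fmzt mzt fqxqd vnq wgzw ewh
Final line count: 11

Answer: 11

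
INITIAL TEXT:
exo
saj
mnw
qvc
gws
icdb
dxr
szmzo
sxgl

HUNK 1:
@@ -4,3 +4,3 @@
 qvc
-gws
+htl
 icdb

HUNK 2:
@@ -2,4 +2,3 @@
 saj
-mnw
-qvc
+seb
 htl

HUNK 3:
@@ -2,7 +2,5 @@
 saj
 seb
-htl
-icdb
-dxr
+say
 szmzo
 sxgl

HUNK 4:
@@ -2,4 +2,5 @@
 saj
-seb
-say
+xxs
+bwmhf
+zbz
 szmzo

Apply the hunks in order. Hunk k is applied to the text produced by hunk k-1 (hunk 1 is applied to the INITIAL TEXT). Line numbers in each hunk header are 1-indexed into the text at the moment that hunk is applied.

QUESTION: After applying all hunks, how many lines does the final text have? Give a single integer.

Hunk 1: at line 4 remove [gws] add [htl] -> 9 lines: exo saj mnw qvc htl icdb dxr szmzo sxgl
Hunk 2: at line 2 remove [mnw,qvc] add [seb] -> 8 lines: exo saj seb htl icdb dxr szmzo sxgl
Hunk 3: at line 2 remove [htl,icdb,dxr] add [say] -> 6 lines: exo saj seb say szmzo sxgl
Hunk 4: at line 2 remove [seb,say] add [xxs,bwmhf,zbz] -> 7 lines: exo saj xxs bwmhf zbz szmzo sxgl
Final line count: 7

Answer: 7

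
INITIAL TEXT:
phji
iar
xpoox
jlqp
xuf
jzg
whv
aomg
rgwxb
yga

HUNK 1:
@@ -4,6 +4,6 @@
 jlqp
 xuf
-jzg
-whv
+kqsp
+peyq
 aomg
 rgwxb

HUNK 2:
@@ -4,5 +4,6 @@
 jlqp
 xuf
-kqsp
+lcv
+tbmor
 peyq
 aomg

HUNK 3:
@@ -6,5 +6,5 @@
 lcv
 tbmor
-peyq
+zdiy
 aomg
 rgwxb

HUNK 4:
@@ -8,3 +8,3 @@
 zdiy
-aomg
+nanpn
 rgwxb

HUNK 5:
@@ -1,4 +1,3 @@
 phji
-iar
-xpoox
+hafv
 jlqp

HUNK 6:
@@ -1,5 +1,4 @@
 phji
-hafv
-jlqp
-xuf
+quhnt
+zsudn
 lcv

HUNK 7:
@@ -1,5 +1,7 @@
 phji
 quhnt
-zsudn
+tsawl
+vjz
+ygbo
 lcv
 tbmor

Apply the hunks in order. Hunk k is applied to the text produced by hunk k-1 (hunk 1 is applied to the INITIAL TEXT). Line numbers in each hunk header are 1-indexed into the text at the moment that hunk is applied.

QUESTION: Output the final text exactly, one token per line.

Answer: phji
quhnt
tsawl
vjz
ygbo
lcv
tbmor
zdiy
nanpn
rgwxb
yga

Derivation:
Hunk 1: at line 4 remove [jzg,whv] add [kqsp,peyq] -> 10 lines: phji iar xpoox jlqp xuf kqsp peyq aomg rgwxb yga
Hunk 2: at line 4 remove [kqsp] add [lcv,tbmor] -> 11 lines: phji iar xpoox jlqp xuf lcv tbmor peyq aomg rgwxb yga
Hunk 3: at line 6 remove [peyq] add [zdiy] -> 11 lines: phji iar xpoox jlqp xuf lcv tbmor zdiy aomg rgwxb yga
Hunk 4: at line 8 remove [aomg] add [nanpn] -> 11 lines: phji iar xpoox jlqp xuf lcv tbmor zdiy nanpn rgwxb yga
Hunk 5: at line 1 remove [iar,xpoox] add [hafv] -> 10 lines: phji hafv jlqp xuf lcv tbmor zdiy nanpn rgwxb yga
Hunk 6: at line 1 remove [hafv,jlqp,xuf] add [quhnt,zsudn] -> 9 lines: phji quhnt zsudn lcv tbmor zdiy nanpn rgwxb yga
Hunk 7: at line 1 remove [zsudn] add [tsawl,vjz,ygbo] -> 11 lines: phji quhnt tsawl vjz ygbo lcv tbmor zdiy nanpn rgwxb yga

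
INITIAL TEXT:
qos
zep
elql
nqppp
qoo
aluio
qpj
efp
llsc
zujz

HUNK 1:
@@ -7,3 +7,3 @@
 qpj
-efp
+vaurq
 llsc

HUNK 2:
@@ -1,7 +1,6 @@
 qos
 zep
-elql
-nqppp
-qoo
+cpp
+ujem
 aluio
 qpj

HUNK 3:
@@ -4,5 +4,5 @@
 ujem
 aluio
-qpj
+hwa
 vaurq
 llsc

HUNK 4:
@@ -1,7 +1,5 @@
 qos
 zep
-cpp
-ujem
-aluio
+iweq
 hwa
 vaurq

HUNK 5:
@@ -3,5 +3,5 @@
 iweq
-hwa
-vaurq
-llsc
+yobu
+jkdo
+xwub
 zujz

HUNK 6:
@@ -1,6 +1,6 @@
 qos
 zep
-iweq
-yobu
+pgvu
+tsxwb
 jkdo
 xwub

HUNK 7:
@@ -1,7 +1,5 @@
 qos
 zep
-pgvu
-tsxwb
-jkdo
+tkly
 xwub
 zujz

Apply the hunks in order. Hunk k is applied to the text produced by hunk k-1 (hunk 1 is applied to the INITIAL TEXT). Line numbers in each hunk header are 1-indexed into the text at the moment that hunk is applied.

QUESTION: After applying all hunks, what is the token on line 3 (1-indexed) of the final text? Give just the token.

Hunk 1: at line 7 remove [efp] add [vaurq] -> 10 lines: qos zep elql nqppp qoo aluio qpj vaurq llsc zujz
Hunk 2: at line 1 remove [elql,nqppp,qoo] add [cpp,ujem] -> 9 lines: qos zep cpp ujem aluio qpj vaurq llsc zujz
Hunk 3: at line 4 remove [qpj] add [hwa] -> 9 lines: qos zep cpp ujem aluio hwa vaurq llsc zujz
Hunk 4: at line 1 remove [cpp,ujem,aluio] add [iweq] -> 7 lines: qos zep iweq hwa vaurq llsc zujz
Hunk 5: at line 3 remove [hwa,vaurq,llsc] add [yobu,jkdo,xwub] -> 7 lines: qos zep iweq yobu jkdo xwub zujz
Hunk 6: at line 1 remove [iweq,yobu] add [pgvu,tsxwb] -> 7 lines: qos zep pgvu tsxwb jkdo xwub zujz
Hunk 7: at line 1 remove [pgvu,tsxwb,jkdo] add [tkly] -> 5 lines: qos zep tkly xwub zujz
Final line 3: tkly

Answer: tkly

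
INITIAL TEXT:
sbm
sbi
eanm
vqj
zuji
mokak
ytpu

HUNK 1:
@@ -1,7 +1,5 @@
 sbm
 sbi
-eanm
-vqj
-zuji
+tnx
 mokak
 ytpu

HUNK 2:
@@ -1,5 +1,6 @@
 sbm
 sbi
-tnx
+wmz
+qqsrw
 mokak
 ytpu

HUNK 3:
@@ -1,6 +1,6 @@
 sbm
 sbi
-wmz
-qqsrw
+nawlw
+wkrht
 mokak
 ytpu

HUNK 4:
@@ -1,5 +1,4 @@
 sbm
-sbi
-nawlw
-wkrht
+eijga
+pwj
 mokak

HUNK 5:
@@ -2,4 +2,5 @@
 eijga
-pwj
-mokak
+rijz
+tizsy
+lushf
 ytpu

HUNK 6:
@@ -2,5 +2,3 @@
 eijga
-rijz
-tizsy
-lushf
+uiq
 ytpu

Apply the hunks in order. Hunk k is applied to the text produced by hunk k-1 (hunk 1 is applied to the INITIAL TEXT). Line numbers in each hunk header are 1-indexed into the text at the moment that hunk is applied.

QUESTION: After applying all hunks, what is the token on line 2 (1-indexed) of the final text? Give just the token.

Hunk 1: at line 1 remove [eanm,vqj,zuji] add [tnx] -> 5 lines: sbm sbi tnx mokak ytpu
Hunk 2: at line 1 remove [tnx] add [wmz,qqsrw] -> 6 lines: sbm sbi wmz qqsrw mokak ytpu
Hunk 3: at line 1 remove [wmz,qqsrw] add [nawlw,wkrht] -> 6 lines: sbm sbi nawlw wkrht mokak ytpu
Hunk 4: at line 1 remove [sbi,nawlw,wkrht] add [eijga,pwj] -> 5 lines: sbm eijga pwj mokak ytpu
Hunk 5: at line 2 remove [pwj,mokak] add [rijz,tizsy,lushf] -> 6 lines: sbm eijga rijz tizsy lushf ytpu
Hunk 6: at line 2 remove [rijz,tizsy,lushf] add [uiq] -> 4 lines: sbm eijga uiq ytpu
Final line 2: eijga

Answer: eijga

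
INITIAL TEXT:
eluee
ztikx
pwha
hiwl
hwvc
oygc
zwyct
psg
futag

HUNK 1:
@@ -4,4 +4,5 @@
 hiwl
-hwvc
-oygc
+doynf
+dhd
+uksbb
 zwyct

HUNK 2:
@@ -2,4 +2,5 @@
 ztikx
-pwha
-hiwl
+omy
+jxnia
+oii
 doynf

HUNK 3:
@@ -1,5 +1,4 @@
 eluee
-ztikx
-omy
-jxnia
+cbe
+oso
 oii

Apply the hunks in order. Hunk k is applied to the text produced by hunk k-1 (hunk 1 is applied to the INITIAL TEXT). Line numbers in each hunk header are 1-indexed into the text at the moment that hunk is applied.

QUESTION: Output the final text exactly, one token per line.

Answer: eluee
cbe
oso
oii
doynf
dhd
uksbb
zwyct
psg
futag

Derivation:
Hunk 1: at line 4 remove [hwvc,oygc] add [doynf,dhd,uksbb] -> 10 lines: eluee ztikx pwha hiwl doynf dhd uksbb zwyct psg futag
Hunk 2: at line 2 remove [pwha,hiwl] add [omy,jxnia,oii] -> 11 lines: eluee ztikx omy jxnia oii doynf dhd uksbb zwyct psg futag
Hunk 3: at line 1 remove [ztikx,omy,jxnia] add [cbe,oso] -> 10 lines: eluee cbe oso oii doynf dhd uksbb zwyct psg futag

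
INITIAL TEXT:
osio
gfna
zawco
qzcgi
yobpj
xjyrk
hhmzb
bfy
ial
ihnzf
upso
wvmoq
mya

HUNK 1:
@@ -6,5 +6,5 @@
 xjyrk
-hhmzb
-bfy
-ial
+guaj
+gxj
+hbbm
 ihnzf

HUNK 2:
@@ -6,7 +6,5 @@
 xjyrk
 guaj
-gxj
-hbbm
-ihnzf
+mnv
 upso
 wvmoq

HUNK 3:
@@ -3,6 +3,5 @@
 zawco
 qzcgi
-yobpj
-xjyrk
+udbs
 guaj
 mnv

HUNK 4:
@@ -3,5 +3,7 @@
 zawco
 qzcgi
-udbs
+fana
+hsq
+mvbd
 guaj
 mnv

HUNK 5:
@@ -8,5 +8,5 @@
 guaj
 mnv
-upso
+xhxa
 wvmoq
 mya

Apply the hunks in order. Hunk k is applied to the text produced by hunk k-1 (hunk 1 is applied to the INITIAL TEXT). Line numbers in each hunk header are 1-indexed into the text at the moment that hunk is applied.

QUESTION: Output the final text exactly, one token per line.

Answer: osio
gfna
zawco
qzcgi
fana
hsq
mvbd
guaj
mnv
xhxa
wvmoq
mya

Derivation:
Hunk 1: at line 6 remove [hhmzb,bfy,ial] add [guaj,gxj,hbbm] -> 13 lines: osio gfna zawco qzcgi yobpj xjyrk guaj gxj hbbm ihnzf upso wvmoq mya
Hunk 2: at line 6 remove [gxj,hbbm,ihnzf] add [mnv] -> 11 lines: osio gfna zawco qzcgi yobpj xjyrk guaj mnv upso wvmoq mya
Hunk 3: at line 3 remove [yobpj,xjyrk] add [udbs] -> 10 lines: osio gfna zawco qzcgi udbs guaj mnv upso wvmoq mya
Hunk 4: at line 3 remove [udbs] add [fana,hsq,mvbd] -> 12 lines: osio gfna zawco qzcgi fana hsq mvbd guaj mnv upso wvmoq mya
Hunk 5: at line 8 remove [upso] add [xhxa] -> 12 lines: osio gfna zawco qzcgi fana hsq mvbd guaj mnv xhxa wvmoq mya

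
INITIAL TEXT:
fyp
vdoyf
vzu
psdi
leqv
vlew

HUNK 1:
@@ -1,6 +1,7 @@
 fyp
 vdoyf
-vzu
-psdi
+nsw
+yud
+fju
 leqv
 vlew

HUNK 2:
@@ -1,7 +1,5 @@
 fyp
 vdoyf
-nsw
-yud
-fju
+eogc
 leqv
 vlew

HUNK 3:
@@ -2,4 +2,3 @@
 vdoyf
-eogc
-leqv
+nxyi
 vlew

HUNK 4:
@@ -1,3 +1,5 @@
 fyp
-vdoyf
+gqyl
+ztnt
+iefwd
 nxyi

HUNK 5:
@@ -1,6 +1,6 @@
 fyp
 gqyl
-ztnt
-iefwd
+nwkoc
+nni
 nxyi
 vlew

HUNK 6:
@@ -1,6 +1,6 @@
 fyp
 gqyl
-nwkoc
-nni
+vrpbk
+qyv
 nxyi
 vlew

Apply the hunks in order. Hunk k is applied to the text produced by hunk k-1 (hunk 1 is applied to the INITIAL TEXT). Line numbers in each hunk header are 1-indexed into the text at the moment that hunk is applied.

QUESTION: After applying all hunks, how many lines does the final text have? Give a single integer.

Hunk 1: at line 1 remove [vzu,psdi] add [nsw,yud,fju] -> 7 lines: fyp vdoyf nsw yud fju leqv vlew
Hunk 2: at line 1 remove [nsw,yud,fju] add [eogc] -> 5 lines: fyp vdoyf eogc leqv vlew
Hunk 3: at line 2 remove [eogc,leqv] add [nxyi] -> 4 lines: fyp vdoyf nxyi vlew
Hunk 4: at line 1 remove [vdoyf] add [gqyl,ztnt,iefwd] -> 6 lines: fyp gqyl ztnt iefwd nxyi vlew
Hunk 5: at line 1 remove [ztnt,iefwd] add [nwkoc,nni] -> 6 lines: fyp gqyl nwkoc nni nxyi vlew
Hunk 6: at line 1 remove [nwkoc,nni] add [vrpbk,qyv] -> 6 lines: fyp gqyl vrpbk qyv nxyi vlew
Final line count: 6

Answer: 6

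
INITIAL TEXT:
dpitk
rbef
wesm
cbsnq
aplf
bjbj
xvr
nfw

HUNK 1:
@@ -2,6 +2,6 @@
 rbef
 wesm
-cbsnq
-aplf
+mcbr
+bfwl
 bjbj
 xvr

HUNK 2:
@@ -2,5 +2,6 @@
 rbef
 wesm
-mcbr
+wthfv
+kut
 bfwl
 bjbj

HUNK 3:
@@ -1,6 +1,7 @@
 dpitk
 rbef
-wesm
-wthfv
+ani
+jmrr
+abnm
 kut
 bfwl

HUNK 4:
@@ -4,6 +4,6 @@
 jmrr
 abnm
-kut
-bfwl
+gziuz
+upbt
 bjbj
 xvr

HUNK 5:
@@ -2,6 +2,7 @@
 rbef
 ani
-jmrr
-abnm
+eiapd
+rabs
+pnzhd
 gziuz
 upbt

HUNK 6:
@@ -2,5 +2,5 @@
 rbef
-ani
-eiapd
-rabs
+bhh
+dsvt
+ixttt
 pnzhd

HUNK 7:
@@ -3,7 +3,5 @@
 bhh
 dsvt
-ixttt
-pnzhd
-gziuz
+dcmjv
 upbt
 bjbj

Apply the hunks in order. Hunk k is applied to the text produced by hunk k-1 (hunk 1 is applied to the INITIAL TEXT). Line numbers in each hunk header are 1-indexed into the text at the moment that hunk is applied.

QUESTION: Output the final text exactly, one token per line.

Hunk 1: at line 2 remove [cbsnq,aplf] add [mcbr,bfwl] -> 8 lines: dpitk rbef wesm mcbr bfwl bjbj xvr nfw
Hunk 2: at line 2 remove [mcbr] add [wthfv,kut] -> 9 lines: dpitk rbef wesm wthfv kut bfwl bjbj xvr nfw
Hunk 3: at line 1 remove [wesm,wthfv] add [ani,jmrr,abnm] -> 10 lines: dpitk rbef ani jmrr abnm kut bfwl bjbj xvr nfw
Hunk 4: at line 4 remove [kut,bfwl] add [gziuz,upbt] -> 10 lines: dpitk rbef ani jmrr abnm gziuz upbt bjbj xvr nfw
Hunk 5: at line 2 remove [jmrr,abnm] add [eiapd,rabs,pnzhd] -> 11 lines: dpitk rbef ani eiapd rabs pnzhd gziuz upbt bjbj xvr nfw
Hunk 6: at line 2 remove [ani,eiapd,rabs] add [bhh,dsvt,ixttt] -> 11 lines: dpitk rbef bhh dsvt ixttt pnzhd gziuz upbt bjbj xvr nfw
Hunk 7: at line 3 remove [ixttt,pnzhd,gziuz] add [dcmjv] -> 9 lines: dpitk rbef bhh dsvt dcmjv upbt bjbj xvr nfw

Answer: dpitk
rbef
bhh
dsvt
dcmjv
upbt
bjbj
xvr
nfw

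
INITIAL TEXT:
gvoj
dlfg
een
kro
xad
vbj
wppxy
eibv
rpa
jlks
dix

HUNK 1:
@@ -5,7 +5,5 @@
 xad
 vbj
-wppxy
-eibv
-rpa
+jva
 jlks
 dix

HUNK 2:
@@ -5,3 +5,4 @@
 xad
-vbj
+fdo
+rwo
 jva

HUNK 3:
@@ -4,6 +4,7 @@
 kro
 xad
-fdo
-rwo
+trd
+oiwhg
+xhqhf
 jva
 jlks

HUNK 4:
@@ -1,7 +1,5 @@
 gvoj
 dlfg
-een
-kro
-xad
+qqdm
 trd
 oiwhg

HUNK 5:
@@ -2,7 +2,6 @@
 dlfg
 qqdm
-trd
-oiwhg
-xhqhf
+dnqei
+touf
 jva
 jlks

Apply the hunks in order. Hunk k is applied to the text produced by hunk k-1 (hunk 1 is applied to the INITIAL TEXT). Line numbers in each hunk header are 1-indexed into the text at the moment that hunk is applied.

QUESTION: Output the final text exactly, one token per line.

Answer: gvoj
dlfg
qqdm
dnqei
touf
jva
jlks
dix

Derivation:
Hunk 1: at line 5 remove [wppxy,eibv,rpa] add [jva] -> 9 lines: gvoj dlfg een kro xad vbj jva jlks dix
Hunk 2: at line 5 remove [vbj] add [fdo,rwo] -> 10 lines: gvoj dlfg een kro xad fdo rwo jva jlks dix
Hunk 3: at line 4 remove [fdo,rwo] add [trd,oiwhg,xhqhf] -> 11 lines: gvoj dlfg een kro xad trd oiwhg xhqhf jva jlks dix
Hunk 4: at line 1 remove [een,kro,xad] add [qqdm] -> 9 lines: gvoj dlfg qqdm trd oiwhg xhqhf jva jlks dix
Hunk 5: at line 2 remove [trd,oiwhg,xhqhf] add [dnqei,touf] -> 8 lines: gvoj dlfg qqdm dnqei touf jva jlks dix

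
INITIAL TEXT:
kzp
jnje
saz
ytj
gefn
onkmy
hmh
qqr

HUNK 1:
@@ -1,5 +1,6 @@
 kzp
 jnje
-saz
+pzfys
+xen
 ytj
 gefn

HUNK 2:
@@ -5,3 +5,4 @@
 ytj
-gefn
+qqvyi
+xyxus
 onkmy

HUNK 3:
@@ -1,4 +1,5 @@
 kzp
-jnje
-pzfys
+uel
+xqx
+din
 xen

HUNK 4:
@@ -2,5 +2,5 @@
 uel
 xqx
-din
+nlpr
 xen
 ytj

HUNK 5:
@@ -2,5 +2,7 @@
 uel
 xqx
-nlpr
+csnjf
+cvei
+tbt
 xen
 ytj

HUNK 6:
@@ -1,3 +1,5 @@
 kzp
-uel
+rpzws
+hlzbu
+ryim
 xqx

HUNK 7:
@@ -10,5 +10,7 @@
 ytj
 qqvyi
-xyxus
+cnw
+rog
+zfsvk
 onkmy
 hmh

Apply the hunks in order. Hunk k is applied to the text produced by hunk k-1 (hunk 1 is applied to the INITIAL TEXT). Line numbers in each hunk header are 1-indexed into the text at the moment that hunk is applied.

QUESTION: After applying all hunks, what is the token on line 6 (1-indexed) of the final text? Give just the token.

Answer: csnjf

Derivation:
Hunk 1: at line 1 remove [saz] add [pzfys,xen] -> 9 lines: kzp jnje pzfys xen ytj gefn onkmy hmh qqr
Hunk 2: at line 5 remove [gefn] add [qqvyi,xyxus] -> 10 lines: kzp jnje pzfys xen ytj qqvyi xyxus onkmy hmh qqr
Hunk 3: at line 1 remove [jnje,pzfys] add [uel,xqx,din] -> 11 lines: kzp uel xqx din xen ytj qqvyi xyxus onkmy hmh qqr
Hunk 4: at line 2 remove [din] add [nlpr] -> 11 lines: kzp uel xqx nlpr xen ytj qqvyi xyxus onkmy hmh qqr
Hunk 5: at line 2 remove [nlpr] add [csnjf,cvei,tbt] -> 13 lines: kzp uel xqx csnjf cvei tbt xen ytj qqvyi xyxus onkmy hmh qqr
Hunk 6: at line 1 remove [uel] add [rpzws,hlzbu,ryim] -> 15 lines: kzp rpzws hlzbu ryim xqx csnjf cvei tbt xen ytj qqvyi xyxus onkmy hmh qqr
Hunk 7: at line 10 remove [xyxus] add [cnw,rog,zfsvk] -> 17 lines: kzp rpzws hlzbu ryim xqx csnjf cvei tbt xen ytj qqvyi cnw rog zfsvk onkmy hmh qqr
Final line 6: csnjf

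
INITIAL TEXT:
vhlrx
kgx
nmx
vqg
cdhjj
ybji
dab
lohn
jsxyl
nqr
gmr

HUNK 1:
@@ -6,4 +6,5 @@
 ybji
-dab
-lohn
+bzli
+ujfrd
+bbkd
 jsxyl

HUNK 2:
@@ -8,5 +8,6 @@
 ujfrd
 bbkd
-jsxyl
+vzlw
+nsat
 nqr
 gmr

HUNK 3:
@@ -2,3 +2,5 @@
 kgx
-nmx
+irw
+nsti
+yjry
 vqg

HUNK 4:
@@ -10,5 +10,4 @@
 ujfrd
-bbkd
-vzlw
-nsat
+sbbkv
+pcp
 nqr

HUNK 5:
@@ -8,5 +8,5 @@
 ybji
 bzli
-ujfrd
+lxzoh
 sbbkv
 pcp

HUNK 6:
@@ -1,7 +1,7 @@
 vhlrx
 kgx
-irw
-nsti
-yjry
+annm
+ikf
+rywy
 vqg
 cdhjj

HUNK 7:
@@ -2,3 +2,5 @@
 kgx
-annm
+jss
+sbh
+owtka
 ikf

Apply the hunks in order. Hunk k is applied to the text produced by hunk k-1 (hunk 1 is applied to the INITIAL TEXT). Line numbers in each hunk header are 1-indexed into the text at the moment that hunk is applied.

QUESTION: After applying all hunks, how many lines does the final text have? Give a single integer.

Hunk 1: at line 6 remove [dab,lohn] add [bzli,ujfrd,bbkd] -> 12 lines: vhlrx kgx nmx vqg cdhjj ybji bzli ujfrd bbkd jsxyl nqr gmr
Hunk 2: at line 8 remove [jsxyl] add [vzlw,nsat] -> 13 lines: vhlrx kgx nmx vqg cdhjj ybji bzli ujfrd bbkd vzlw nsat nqr gmr
Hunk 3: at line 2 remove [nmx] add [irw,nsti,yjry] -> 15 lines: vhlrx kgx irw nsti yjry vqg cdhjj ybji bzli ujfrd bbkd vzlw nsat nqr gmr
Hunk 4: at line 10 remove [bbkd,vzlw,nsat] add [sbbkv,pcp] -> 14 lines: vhlrx kgx irw nsti yjry vqg cdhjj ybji bzli ujfrd sbbkv pcp nqr gmr
Hunk 5: at line 8 remove [ujfrd] add [lxzoh] -> 14 lines: vhlrx kgx irw nsti yjry vqg cdhjj ybji bzli lxzoh sbbkv pcp nqr gmr
Hunk 6: at line 1 remove [irw,nsti,yjry] add [annm,ikf,rywy] -> 14 lines: vhlrx kgx annm ikf rywy vqg cdhjj ybji bzli lxzoh sbbkv pcp nqr gmr
Hunk 7: at line 2 remove [annm] add [jss,sbh,owtka] -> 16 lines: vhlrx kgx jss sbh owtka ikf rywy vqg cdhjj ybji bzli lxzoh sbbkv pcp nqr gmr
Final line count: 16

Answer: 16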